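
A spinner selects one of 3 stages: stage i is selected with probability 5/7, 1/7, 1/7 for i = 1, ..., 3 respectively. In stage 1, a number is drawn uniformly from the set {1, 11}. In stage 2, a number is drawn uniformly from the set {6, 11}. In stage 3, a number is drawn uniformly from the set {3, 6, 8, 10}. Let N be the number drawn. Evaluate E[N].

E[N | stage 1] = (1+11)/2 = 6.
E[N | stage 2] = (6+11)/2 = 17/2.
E[N | stage 3] = (3+6+8+10)/4 = 27/4.
By the law of total expectation,
E[N] = (5/7)·(6) + (1/7)·(17/2) + (1/7)·(27/4) = 181/28.

181/28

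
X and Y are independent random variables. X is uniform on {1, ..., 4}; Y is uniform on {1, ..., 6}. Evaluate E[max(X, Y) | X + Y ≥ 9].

Outcomes with X + Y ≥ 9: (3,6), (4,5), (4,6), each with probability 1/24.
E[max(X, Y) | X + Y ≥ 9] = (6 + 5 + 6) / 3 = 17/3.

17/3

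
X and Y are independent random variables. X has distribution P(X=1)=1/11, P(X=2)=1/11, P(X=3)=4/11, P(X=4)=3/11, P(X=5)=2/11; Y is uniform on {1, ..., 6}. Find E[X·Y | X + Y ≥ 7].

P(X + Y ≥ 7) = 37/66.
Summing XY·P(x,y) over outcomes with X + Y ≥ 7 gives 104/11.
E[X·Y | X + Y ≥ 7] = (104/11) / (37/66) = 624/37.

624/37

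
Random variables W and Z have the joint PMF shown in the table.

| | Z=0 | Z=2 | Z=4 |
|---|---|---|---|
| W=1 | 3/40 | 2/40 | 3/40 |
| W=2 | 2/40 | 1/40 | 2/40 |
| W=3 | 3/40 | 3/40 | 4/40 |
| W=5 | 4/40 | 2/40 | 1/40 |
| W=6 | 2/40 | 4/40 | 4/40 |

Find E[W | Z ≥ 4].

P(Z ≥ 4) = 7/20.
Σ W·P over the event = 1·(3/40) + 2·(2/40) + 3·(4/40) + 5·(1/40) + 6·(4/40) = 6/5.
E[W | Z ≥ 4] = (6/5) / (7/20) = 24/7.

24/7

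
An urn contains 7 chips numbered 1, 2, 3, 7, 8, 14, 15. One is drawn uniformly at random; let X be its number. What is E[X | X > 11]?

29/2

P(X > 11) = 2/7.
Σ over the event: 14·1/7 + 15·1/7 = 29/7.
E[X | X > 11] = (29/7) / (2/7) = 29/2.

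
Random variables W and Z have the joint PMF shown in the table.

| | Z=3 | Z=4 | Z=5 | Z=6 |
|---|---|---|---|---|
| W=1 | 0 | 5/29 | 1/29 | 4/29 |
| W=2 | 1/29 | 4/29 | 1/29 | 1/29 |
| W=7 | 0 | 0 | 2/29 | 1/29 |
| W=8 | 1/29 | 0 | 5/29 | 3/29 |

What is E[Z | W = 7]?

16/3

P(W = 7) = 3/29.
Σ Z·P over the event = 5·(2/29) + 6·(1/29) = 16/29.
E[Z | W = 7] = (16/29) / (3/29) = 16/3.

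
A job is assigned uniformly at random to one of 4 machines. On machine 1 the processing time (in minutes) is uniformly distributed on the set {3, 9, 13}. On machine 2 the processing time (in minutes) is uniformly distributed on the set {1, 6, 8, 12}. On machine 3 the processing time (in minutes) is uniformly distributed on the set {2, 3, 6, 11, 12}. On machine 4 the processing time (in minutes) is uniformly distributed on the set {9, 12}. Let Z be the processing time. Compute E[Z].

E[Z | machine 1] = (3+9+13)/3 = 25/3.
E[Z | machine 2] = (1+6+8+12)/4 = 27/4.
E[Z | machine 3] = (2+3+6+11+12)/5 = 34/5.
E[Z | machine 4] = (9+12)/2 = 21/2.
E[Z] = (1/4)·(25/3) + (1/4)·(27/4) + (1/4)·(34/5) + (1/4)·(21/2) = 1943/240.

1943/240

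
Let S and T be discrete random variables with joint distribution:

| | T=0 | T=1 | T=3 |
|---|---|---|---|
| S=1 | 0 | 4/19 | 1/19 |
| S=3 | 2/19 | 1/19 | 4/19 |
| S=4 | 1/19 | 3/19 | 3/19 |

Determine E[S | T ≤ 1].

P(T ≤ 1) = 11/19.
Σ S·P over the event = 1·(4/19) + 3·(2/19) + 3·(1/19) + 4·(1/19) + 4·(3/19) = 29/19.
E[S | T ≤ 1] = (29/19) / (11/19) = 29/11.

29/11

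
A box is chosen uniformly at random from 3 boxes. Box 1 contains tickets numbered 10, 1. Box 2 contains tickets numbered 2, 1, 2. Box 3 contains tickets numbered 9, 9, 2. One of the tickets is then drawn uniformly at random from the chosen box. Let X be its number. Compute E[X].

83/18

E[X | box 1] = (10+1)/2 = 11/2.
E[X | box 2] = (2+1+2)/3 = 5/3.
E[X | box 3] = (9+9+2)/3 = 20/3.
By the law of total expectation,
E[X] = (1/3)·(11/2) + (1/3)·(5/3) + (1/3)·(20/3) = 83/18.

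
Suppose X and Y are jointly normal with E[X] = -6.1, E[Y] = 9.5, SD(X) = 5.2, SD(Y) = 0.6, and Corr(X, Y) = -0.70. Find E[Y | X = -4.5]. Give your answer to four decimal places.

E[Y | X=x] = μ_Y + ρ(σ_Y/σ_X)(x − μ_X) for jointly normal variables.
E[Y | X=-4.5] = 9.5 + (-0.70)·(0.6/5.2)·(-4.5 − (-6.1)) = 9.5 + (-0.080769)·(1.6) = 9.3708.

9.3708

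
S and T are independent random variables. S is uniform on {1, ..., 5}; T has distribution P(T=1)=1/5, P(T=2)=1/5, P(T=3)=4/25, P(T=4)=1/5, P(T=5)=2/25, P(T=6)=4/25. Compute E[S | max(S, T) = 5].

125/29

P(max(S, T) = 5) = 29/125.
Summing S·P(x,y) over outcomes with max(S, T) = 5 gives 1.
E[S | max(S, T) = 5] = (1) / (29/125) = 125/29.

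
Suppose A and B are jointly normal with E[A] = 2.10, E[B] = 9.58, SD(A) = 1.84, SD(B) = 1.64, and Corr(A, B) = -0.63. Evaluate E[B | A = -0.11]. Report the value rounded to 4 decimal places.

E[B | A=x] = μ_B + ρ(σ_B/σ_A)(x − μ_A) for jointly normal variables.
E[B | A=-0.11] = 9.58 + (-0.63)·(1.64/1.84)·(-0.11 − (2.10)) = 9.58 + (-0.56152)·(-2.21) = 10.8210.

10.8210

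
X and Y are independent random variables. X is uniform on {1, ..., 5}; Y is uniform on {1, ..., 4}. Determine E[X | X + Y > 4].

25/7

P(X + Y > 4) = 7/10.
Summing X·P(x,y) over outcomes with X + Y > 4 gives 5/2.
E[X | X + Y > 4] = (5/2) / (7/10) = 25/7.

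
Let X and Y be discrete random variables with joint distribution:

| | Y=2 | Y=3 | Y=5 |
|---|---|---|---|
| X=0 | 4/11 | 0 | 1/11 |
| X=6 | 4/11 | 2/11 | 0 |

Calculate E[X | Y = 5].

P(Y = 5) = 1/11.
Σ X·P over the event = 0·(1/11) = 0.
E[X | Y = 5] = (0) / (1/11) = 0.

0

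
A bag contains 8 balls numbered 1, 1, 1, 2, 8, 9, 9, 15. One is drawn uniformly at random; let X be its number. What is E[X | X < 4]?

5/4

P(X < 4) = 1/2.
Σ over the event: 1·3/8 + 2·1/8 = 5/8.
E[X | X < 4] = (5/8) / (1/2) = 5/4.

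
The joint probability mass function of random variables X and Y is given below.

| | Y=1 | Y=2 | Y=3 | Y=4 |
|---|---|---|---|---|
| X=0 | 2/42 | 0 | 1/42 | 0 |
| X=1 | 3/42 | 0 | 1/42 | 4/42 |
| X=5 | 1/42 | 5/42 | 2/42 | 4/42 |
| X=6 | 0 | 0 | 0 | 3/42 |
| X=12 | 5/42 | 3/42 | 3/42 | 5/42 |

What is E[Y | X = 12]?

P(X = 12) = 8/21.
Σ Y·P over the event = 1·(5/42) + 2·(3/42) + 3·(3/42) + 4·(5/42) = 20/21.
E[Y | X = 12] = (20/21) / (8/21) = 5/2.

5/2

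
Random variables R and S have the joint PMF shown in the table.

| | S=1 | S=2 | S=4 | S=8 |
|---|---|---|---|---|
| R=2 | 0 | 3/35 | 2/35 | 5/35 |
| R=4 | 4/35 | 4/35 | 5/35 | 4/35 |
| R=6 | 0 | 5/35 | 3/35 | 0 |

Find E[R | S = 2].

P(S = 2) = 12/35.
Σ R·P over the event = 2·(3/35) + 4·(4/35) + 6·(5/35) = 52/35.
E[R | S = 2] = (52/35) / (12/35) = 13/3.

13/3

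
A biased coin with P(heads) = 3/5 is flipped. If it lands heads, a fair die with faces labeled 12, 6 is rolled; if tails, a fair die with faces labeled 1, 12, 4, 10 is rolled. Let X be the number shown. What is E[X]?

E[X | heads] = (12+6)/2 = 9.
E[X | tails] = (1+12+4+10)/4 = 27/4.
E[X] = (3/5)·(9) + (2/5)·(27/4) = 81/10.

81/10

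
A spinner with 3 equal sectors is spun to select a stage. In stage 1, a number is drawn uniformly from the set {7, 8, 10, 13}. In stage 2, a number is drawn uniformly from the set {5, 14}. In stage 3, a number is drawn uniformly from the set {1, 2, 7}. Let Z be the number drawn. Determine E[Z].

67/9

E[Z | stage 1] = (7+8+10+13)/4 = 19/2.
E[Z | stage 2] = (5+14)/2 = 19/2.
E[Z | stage 3] = (1+2+7)/3 = 10/3.
E[Z] = (1/3)·(19/2) + (1/3)·(19/2) + (1/3)·(10/3) = 67/9.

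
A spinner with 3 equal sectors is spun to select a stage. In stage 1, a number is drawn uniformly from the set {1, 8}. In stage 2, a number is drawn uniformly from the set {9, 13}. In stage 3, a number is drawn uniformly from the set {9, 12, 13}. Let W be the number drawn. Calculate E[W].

E[W | stage 1] = (1+8)/2 = 9/2.
E[W | stage 2] = (9+13)/2 = 11.
E[W | stage 3] = (9+12+13)/3 = 34/3.
E[W] = (1/3)·(9/2) + (1/3)·(11) + (1/3)·(34/3) = 161/18.

161/18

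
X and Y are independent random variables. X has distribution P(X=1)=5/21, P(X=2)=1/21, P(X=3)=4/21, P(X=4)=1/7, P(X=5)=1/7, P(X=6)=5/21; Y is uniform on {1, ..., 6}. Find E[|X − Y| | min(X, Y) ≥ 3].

13/10

P(min(X, Y) ≥ 3) = 10/21.
Summing |X−Y|·P(x,y) over outcomes with min(X, Y) ≥ 3 gives 13/21.
E[|X − Y| | min(X, Y) ≥ 3] = (13/21) / (10/21) = 13/10.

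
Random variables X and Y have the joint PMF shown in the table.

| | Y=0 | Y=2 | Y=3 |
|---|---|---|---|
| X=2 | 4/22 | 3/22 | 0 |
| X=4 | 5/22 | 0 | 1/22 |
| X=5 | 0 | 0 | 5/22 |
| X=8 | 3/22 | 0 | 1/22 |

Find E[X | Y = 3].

P(Y = 3) = 7/22.
Σ X·P over the event = 4·(1/22) + 5·(5/22) + 8·(1/22) = 37/22.
E[X | Y = 3] = (37/22) / (7/22) = 37/7.

37/7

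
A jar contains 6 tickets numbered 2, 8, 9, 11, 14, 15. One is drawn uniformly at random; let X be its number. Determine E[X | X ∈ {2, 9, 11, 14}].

P(X ∈ {2, 9, 11, 14}) = 2/3.
Σ over the event: 2·1/6 + 9·1/6 + 11·1/6 + 14·1/6 = 6.
E[X | X ∈ {2, 9, 11, 14}] = (6) / (2/3) = 9.

9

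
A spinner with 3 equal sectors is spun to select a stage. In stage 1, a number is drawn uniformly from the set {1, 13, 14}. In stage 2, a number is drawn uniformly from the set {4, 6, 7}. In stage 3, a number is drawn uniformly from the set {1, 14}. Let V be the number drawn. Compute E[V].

15/2

E[V | stage 1] = (1+13+14)/3 = 28/3.
E[V | stage 2] = (4+6+7)/3 = 17/3.
E[V | stage 3] = (1+14)/2 = 15/2.
E[V] = (1/3)·(28/3) + (1/3)·(17/3) + (1/3)·(15/2) = 15/2.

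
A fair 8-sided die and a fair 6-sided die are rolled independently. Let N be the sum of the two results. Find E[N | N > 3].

P(N > 3) = 15/16.
E[N | N > 3] = (47/6) / (15/16) = 376/45.

376/45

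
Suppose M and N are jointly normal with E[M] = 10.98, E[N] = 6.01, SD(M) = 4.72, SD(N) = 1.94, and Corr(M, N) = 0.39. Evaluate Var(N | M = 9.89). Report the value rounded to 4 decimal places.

3.1912

Var(N | M=x) = (1 − ρ²)·σ_N².
Var(N | M=9.89) = (1.94)²·(1 − (0.39)²) = 3.7636·0.8479 = 3.1912.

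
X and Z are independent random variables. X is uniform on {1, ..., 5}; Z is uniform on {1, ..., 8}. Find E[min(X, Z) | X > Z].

Outcomes with X > Z: (2,1), (3,1), (3,2), (4,1), (4,2), (4,3), (5,1), (5,2), (5,3), (5,4), each with probability 1/40.
E[min(X, Z) | X > Z] = (1 + 1 + 2 + 1 + 2 + 3 + 1 + 2 + 3 + 4) / 10 = 2.

2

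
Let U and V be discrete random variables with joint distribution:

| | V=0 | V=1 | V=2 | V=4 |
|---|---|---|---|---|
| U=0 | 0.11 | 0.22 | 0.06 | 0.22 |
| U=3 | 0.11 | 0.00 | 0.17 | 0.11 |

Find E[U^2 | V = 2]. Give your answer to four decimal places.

6.6522

P(V = 2) = 0.23.
Σ U^2·P over the event = 0·(0.06) + 9·(0.17) = 1.53.
E[U^2 | V = 2] = (1.53) / (0.23) = 6.6522.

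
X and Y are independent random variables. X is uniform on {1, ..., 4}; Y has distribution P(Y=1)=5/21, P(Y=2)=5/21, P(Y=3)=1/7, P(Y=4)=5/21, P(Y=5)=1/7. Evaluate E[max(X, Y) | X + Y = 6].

4

P(X + Y = 6) = 4/21.
Summing max(X,Y)·P(x,y) over outcomes with X + Y = 6 gives 16/21.
E[max(X, Y) | X + Y = 6] = (16/21) / (4/21) = 4.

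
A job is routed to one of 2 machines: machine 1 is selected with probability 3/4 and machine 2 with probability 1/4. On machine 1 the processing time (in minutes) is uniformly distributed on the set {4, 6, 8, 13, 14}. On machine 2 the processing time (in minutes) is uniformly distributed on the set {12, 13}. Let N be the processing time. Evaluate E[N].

E[N | machine 1] = (4+6+8+13+14)/5 = 9.
E[N | machine 2] = (12+13)/2 = 25/2.
By the law of total expectation,
E[N] = (3/4)·(9) + (1/4)·(25/2) = 79/8.

79/8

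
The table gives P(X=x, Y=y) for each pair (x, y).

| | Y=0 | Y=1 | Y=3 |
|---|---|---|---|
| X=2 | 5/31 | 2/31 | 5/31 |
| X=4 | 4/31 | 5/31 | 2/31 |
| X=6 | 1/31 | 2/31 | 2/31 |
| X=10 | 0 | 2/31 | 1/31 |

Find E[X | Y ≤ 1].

P(Y ≤ 1) = 21/31.
Σ X·P over the event = 2·(5/31) + 2·(2/31) + 4·(4/31) + 4·(5/31) + 6·(1/31) + 6·(2/31) + 10·(2/31) = 88/31.
E[X | Y ≤ 1] = (88/31) / (21/31) = 88/21.

88/21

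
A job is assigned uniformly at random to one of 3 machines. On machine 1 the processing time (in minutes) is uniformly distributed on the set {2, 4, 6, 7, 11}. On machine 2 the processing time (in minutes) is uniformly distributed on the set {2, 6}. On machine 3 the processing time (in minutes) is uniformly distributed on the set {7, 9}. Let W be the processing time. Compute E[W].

6

E[W | machine 1] = (2+4+6+7+11)/5 = 6.
E[W | machine 2] = (2+6)/2 = 4.
E[W | machine 3] = (7+9)/2 = 8.
By the law of total expectation,
E[W] = (1/3)·(6) + (1/3)·(4) + (1/3)·(8) = 6.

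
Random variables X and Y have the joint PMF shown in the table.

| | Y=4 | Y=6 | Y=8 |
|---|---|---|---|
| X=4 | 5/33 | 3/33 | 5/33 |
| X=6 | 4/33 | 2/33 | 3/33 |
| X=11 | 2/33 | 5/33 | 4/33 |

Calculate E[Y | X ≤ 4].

P(X ≤ 4) = 13/33.
Σ Y·P over the event = 4·(5/33) + 6·(3/33) + 8·(5/33) = 26/11.
E[Y | X ≤ 4] = (26/11) / (13/33) = 6.

6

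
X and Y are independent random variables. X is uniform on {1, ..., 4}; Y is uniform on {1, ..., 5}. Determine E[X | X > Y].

10/3

P(X > Y) = 3/10.
Summing X·P(x,y) over outcomes with X > Y gives 1.
E[X | X > Y] = (1) / (3/10) = 10/3.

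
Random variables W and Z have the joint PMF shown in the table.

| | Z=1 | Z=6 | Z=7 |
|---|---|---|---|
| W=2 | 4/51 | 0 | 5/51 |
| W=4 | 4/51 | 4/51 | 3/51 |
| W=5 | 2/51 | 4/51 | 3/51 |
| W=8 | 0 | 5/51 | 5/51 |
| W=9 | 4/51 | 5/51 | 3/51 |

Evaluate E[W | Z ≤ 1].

5

P(Z ≤ 1) = 14/51.
Summing W·P(W=x,Z=y) over the conditioning event gives 70/51.
E[W | Z ≤ 1] = (70/51) / (14/51) = 5.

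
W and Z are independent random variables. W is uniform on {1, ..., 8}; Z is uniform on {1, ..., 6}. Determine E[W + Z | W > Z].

P(W > Z) = 9/16.
Summing (W+Z)·P(x,y) over outcomes with W > Z gives 79/16.
E[W + Z | W > Z] = (79/16) / (9/16) = 79/9.

79/9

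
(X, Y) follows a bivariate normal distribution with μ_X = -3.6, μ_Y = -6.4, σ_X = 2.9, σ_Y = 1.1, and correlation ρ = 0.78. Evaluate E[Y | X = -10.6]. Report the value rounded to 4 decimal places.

-8.4710

The regression of Y on X has slope ρ·σ_Y/σ_X and passes through (μ_X, μ_Y).
E[Y | X=-10.6] = -6.4 + (0.78)·(1.1/2.9)·(-10.6 − (-3.6)) = -6.4 + (0.29586)·(-7) = -8.4710.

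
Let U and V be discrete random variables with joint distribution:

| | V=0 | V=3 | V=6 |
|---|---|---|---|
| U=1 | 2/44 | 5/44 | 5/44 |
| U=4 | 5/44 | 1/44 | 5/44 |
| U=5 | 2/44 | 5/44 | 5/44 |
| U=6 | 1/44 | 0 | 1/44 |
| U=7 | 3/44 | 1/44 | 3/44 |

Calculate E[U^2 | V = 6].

393/19

P(V = 6) = 19/44.
Σ U^2·P over the event = 1·(5/44) + 16·(5/44) + 25·(5/44) + 36·(1/44) + 49·(3/44) = 393/44.
E[U^2 | V = 6] = (393/44) / (19/44) = 393/19.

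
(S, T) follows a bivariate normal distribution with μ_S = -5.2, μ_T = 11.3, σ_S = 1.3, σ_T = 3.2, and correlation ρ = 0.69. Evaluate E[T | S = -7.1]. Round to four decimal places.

E[T | S=x] = μ_T + ρ(σ_T/σ_S)(x − μ_S) for jointly normal variables.
E[T | S=-7.1] = 11.3 + (0.69)·(3.2/1.3)·(-7.1 − (-5.2)) = 11.3 + (1.6985)·(-1.9) = 8.0729.

8.0729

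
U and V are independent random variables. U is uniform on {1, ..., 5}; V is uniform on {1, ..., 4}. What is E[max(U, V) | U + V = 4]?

Outcomes with U + V = 4: (1,3), (2,2), (3,1), each with probability 1/20.
E[max(U, V) | U + V = 4] = (3 + 2 + 3) / 3 = 8/3.

8/3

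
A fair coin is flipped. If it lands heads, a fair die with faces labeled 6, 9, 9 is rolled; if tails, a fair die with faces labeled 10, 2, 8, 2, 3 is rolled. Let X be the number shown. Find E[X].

13/2

E[X | heads] = (6+9+9)/3 = 8.
E[X | tails] = (10+2+8+2+3)/5 = 5.
E[X] = (1/2)·(8) + (1/2)·(5) = 13/2.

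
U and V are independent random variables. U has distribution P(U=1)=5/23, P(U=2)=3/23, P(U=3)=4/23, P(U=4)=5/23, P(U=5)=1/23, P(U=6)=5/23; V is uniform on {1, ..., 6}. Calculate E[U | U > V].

52/11

P(U > V) = 55/138.
Summing U·P(x,y) over outcomes with U > V gives 130/69.
E[U | U > V] = (130/69) / (55/138) = 52/11.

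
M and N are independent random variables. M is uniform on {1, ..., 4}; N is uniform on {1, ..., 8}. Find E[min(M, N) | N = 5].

Outcomes with N = 5: (1,5), (2,5), (3,5), (4,5), each with probability 1/32.
E[min(M, N) | N = 5] = (1 + 2 + 3 + 4) / 4 = 5/2.

5/2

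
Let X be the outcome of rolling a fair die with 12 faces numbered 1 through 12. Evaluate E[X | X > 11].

12

Given X > 11, X is equally likely to be any of {12}.
E[X | X > 11] = (12) / 1 = 12.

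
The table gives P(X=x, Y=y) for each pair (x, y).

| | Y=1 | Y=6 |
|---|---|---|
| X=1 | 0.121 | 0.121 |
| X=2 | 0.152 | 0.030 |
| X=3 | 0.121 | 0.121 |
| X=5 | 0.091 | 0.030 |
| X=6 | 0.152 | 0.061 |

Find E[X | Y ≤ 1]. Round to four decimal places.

3.3830

P(Y ≤ 1) = 0.637.
Σ X·P over the event = 1·(0.121) + 2·(0.152) + 3·(0.121) + 5·(0.091) + 6·(0.152) = 2.155.
E[X | Y ≤ 1] = (2.155) / (0.637) = 3.3830.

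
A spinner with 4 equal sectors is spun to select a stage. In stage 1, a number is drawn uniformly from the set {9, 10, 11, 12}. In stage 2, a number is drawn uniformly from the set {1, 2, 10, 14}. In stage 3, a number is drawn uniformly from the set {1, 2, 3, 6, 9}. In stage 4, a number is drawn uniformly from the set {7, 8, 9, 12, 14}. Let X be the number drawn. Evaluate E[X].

629/80

E[X | stage 1] = (9+10+11+12)/4 = 21/2.
E[X | stage 2] = (1+2+10+14)/4 = 27/4.
E[X | stage 3] = (1+2+3+6+9)/5 = 21/5.
E[X | stage 4] = (7+8+9+12+14)/5 = 10.
By the law of total expectation,
E[X] = (1/4)·(21/2) + (1/4)·(27/4) + (1/4)·(21/5) + (1/4)·(10) = 629/80.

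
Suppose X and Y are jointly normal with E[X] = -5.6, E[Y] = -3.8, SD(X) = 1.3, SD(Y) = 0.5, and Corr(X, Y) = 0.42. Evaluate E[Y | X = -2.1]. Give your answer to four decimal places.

The regression of Y on X has slope ρ·σ_Y/σ_X and passes through (μ_X, μ_Y).
E[Y | X=-2.1] = -3.8 + (0.42)·(0.5/1.3)·(-2.1 − (-5.6)) = -3.8 + (0.16154)·(3.5) = -3.2346.

-3.2346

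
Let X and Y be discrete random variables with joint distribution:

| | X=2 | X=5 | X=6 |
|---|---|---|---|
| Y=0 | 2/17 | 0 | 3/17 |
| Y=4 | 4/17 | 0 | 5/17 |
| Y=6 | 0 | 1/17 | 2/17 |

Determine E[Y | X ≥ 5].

38/11

P(X ≥ 5) = 11/17.
Σ Y·P over the event = 6·(1/17) + 0·(3/17) + 4·(5/17) + 6·(2/17) = 38/17.
E[Y | X ≥ 5] = (38/17) / (11/17) = 38/11.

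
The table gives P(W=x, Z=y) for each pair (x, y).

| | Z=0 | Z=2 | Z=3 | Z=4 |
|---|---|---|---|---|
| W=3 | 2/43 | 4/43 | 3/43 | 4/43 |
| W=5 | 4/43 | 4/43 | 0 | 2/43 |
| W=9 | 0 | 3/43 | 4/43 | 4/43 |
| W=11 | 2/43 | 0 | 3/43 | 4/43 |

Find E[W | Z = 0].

6

P(Z = 0) = 8/43.
Σ W·P over the event = 3·(2/43) + 5·(4/43) + 11·(2/43) = 48/43.
E[W | Z = 0] = (48/43) / (8/43) = 6.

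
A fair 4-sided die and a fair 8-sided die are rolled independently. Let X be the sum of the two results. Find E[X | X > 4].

102/13

P(X > 4) = 13/16.
Σ over the event: 5·1/8 + 6·1/8 + 7·1/8 + 8·1/8 + 9·1/8 + 10·3/32 + 11·1/16 + 12·1/32 = 51/8.
E[X | X > 4] = (51/8) / (13/16) = 102/13.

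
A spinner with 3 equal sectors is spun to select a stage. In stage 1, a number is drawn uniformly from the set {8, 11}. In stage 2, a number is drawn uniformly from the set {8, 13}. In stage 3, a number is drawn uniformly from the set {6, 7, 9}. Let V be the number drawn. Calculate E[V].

82/9

E[V | stage 1] = (8+11)/2 = 19/2.
E[V | stage 2] = (8+13)/2 = 21/2.
E[V | stage 3] = (6+7+9)/3 = 22/3.
E[V] = (1/3)·(19/2) + (1/3)·(21/2) + (1/3)·(22/3) = 82/9.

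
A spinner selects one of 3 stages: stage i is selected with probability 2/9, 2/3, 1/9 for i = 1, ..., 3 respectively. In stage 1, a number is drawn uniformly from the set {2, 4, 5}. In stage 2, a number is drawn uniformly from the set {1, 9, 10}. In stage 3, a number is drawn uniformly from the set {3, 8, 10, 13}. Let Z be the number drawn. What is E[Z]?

E[Z | stage 1] = (2+4+5)/3 = 11/3.
E[Z | stage 2] = (1+9+10)/3 = 20/3.
E[Z | stage 3] = (3+8+10+13)/4 = 17/2.
E[Z] = (2/9)·(11/3) + (2/3)·(20/3) + (1/9)·(17/2) = 335/54.

335/54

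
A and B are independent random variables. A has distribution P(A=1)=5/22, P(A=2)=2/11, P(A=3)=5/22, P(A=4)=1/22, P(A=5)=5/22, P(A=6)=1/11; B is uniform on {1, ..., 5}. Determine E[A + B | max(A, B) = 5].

307/40

P(max(A, B) = 5) = 4/11.
Summing (A+B)·P(x,y) over outcomes with max(A, B) = 5 gives 307/110.
E[A + B | max(A, B) = 5] = (307/110) / (4/11) = 307/40.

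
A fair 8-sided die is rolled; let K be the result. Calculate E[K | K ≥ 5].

Given K ≥ 5, K is equally likely to be any of {5, 6, 7, 8}.
E[K | K ≥ 5] = (5 + 6 + 7 + 8) / 4 = 13/2.

13/2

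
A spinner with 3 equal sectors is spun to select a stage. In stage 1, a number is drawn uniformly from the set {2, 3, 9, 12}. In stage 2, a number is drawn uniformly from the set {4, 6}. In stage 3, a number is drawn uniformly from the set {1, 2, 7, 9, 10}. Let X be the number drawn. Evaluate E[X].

E[X | stage 1] = (2+3+9+12)/4 = 13/2.
E[X | stage 2] = (4+6)/2 = 5.
E[X | stage 3] = (1+2+7+9+10)/5 = 29/5.
By the law of total expectation,
E[X] = (1/3)·(13/2) + (1/3)·(5) + (1/3)·(29/5) = 173/30.

173/30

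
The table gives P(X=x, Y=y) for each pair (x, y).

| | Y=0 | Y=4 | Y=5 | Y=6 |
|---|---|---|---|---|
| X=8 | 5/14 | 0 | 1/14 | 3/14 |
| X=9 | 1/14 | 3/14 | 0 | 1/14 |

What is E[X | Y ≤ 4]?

P(Y ≤ 4) = 9/14.
Σ X·P over the event = 8·(5/14) + 9·(1/14) + 9·(3/14) = 38/7.
E[X | Y ≤ 4] = (38/7) / (9/14) = 76/9.

76/9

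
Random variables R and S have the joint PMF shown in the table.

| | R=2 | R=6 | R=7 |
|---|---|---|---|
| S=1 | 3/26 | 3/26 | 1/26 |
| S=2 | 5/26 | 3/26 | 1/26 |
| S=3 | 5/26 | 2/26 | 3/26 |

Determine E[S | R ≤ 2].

P(R ≤ 2) = 1/2.
Σ S·P over the event = 1·(3/26) + 2·(5/26) + 3·(5/26) = 14/13.
E[S | R ≤ 2] = (14/13) / (1/2) = 28/13.

28/13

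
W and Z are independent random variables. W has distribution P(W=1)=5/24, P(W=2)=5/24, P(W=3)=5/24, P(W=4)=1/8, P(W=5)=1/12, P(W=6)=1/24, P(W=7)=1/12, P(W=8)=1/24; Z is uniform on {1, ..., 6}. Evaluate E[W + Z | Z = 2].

16/3

P(Z = 2) = 1/6.
Summing (W+Z)·P(x,y) over outcomes with Z = 2 gives 8/9.
E[W + Z | Z = 2] = (8/9) / (1/6) = 16/3.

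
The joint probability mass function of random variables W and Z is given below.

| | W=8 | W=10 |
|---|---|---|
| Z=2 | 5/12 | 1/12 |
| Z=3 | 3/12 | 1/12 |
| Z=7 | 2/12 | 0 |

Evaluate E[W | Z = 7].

P(Z = 7) = 1/6.
Summing W·P(W=x,Z=y) over the conditioning event gives 4/3.
E[W | Z = 7] = (4/3) / (1/6) = 8.

8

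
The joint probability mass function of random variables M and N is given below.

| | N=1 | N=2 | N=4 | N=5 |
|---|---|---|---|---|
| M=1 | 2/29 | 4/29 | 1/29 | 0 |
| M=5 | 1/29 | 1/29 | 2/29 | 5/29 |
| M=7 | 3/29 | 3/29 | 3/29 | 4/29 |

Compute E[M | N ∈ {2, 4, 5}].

5

P(N ∈ {2, 4, 5}) = 23/29.
Summing M·P(M=x,N=y) over the conditioning event gives 115/29.
E[M | N ∈ {2, 4, 5}] = (115/29) / (23/29) = 5.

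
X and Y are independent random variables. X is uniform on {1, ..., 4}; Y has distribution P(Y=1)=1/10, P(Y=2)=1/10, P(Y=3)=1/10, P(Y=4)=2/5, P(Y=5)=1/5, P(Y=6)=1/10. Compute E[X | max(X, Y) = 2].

P(max(X, Y) = 2) = 3/40.
Summing X·P(x,y) over outcomes with max(X, Y) = 2 gives 1/8.
E[X | max(X, Y) = 2] = (1/8) / (3/40) = 5/3.

5/3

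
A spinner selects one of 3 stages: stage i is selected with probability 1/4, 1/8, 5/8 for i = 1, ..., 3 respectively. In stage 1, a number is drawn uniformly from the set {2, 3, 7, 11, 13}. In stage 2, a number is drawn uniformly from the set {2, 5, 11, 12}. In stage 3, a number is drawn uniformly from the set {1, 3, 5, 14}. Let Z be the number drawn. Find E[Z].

E[Z | stage 1] = (2+3+7+11+13)/5 = 36/5.
E[Z | stage 2] = (2+5+11+12)/4 = 15/2.
E[Z | stage 3] = (1+3+5+14)/4 = 23/4.
By the law of total expectation,
E[Z] = (1/4)·(36/5) + (1/8)·(15/2) + (5/8)·(23/4) = 1013/160.

1013/160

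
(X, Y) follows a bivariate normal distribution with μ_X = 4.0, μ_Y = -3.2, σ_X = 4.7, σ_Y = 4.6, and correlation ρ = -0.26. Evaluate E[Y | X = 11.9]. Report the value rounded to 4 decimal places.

-5.2103

The regression of Y on X has slope ρ·σ_Y/σ_X and passes through (μ_X, μ_Y).
E[Y | X=11.9] = -3.2 + (-0.26)·(4.6/4.7)·(11.9 − (4.0)) = -3.2 + (-0.25447)·(7.9) = -5.2103.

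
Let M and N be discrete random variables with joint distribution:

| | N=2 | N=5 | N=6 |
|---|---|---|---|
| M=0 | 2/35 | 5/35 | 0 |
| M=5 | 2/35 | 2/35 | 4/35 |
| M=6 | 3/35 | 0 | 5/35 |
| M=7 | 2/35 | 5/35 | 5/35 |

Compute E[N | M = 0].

P(M = 0) = 1/5.
Σ N·P over the event = 2·(2/35) + 5·(5/35) = 29/35.
E[N | M = 0] = (29/35) / (1/5) = 29/7.

29/7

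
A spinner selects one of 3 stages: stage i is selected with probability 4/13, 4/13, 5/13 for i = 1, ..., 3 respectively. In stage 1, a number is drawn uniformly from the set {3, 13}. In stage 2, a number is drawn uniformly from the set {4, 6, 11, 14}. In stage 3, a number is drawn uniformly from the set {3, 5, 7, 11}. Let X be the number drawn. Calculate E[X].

199/26

E[X | stage 1] = (3+13)/2 = 8.
E[X | stage 2] = (4+6+11+14)/4 = 35/4.
E[X | stage 3] = (3+5+7+11)/4 = 13/2.
E[X] = (4/13)·(8) + (4/13)·(35/4) + (5/13)·(13/2) = 199/26.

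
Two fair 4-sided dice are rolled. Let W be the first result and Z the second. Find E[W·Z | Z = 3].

15/2

Outcomes with Z = 3: (1,3), (2,3), (3,3), (4,3), each with probability 1/16.
E[W·Z | Z = 3] = (3 + 6 + 9 + 12) / 4 = 15/2.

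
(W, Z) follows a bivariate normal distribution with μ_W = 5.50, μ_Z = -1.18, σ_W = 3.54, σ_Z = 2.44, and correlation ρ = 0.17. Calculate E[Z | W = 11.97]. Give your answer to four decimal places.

-0.4219

E[Z | W=x] = μ_Z + ρ(σ_Z/σ_W)(x − μ_W) for jointly normal variables.
E[Z | W=11.97] = -1.18 + (0.17)·(2.44/3.54)·(11.97 − (5.50)) = -1.18 + (0.117175)·(6.47) = -0.4219.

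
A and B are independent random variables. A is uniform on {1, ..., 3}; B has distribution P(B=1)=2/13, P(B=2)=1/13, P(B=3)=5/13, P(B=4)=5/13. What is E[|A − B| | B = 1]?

1

P(B = 1) = 2/13.
Summing |A−B|·P(x,y) over outcomes with B = 1 gives 2/13.
E[|A − B| | B = 1] = (2/13) / (2/13) = 1.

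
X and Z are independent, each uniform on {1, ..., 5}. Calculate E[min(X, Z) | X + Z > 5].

P(X + Z > 5) = 3/5.
Summing min(X,Z)·P(x,y) over outcomes with X + Z > 5 gives 42/25.
E[min(X, Z) | X + Z > 5] = (42/25) / (3/5) = 14/5.

14/5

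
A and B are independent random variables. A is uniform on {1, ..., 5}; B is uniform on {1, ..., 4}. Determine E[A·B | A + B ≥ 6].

Outcomes with A + B ≥ 6: (2,4), (3,3), (3,4), (4,2), (4,3), (4,4), (5,1), (5,2), (5,3), (5,4), each with probability 1/20.
E[A·B | A + B ≥ 6] = (8 + 9 + 12 + 8 + 12 + 16 + 5 + 10 + 15 + 20) / 10 = 23/2.

23/2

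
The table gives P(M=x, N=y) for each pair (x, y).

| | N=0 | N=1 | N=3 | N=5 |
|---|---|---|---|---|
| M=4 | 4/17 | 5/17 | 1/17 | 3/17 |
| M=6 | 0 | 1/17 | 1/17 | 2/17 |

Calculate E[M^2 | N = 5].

P(N = 5) = 5/17.
Σ M^2·P over the event = 16·(3/17) + 36·(2/17) = 120/17.
E[M^2 | N = 5] = (120/17) / (5/17) = 24.

24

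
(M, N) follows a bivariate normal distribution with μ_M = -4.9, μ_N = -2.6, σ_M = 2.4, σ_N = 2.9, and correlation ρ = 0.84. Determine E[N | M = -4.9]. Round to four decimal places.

For a bivariate normal, E[N | M=x] = μ_N + ρ·(σ_N/σ_M)·(x − μ_M).
E[N | M=-4.9] = -2.6 + (0.84)·(2.9/2.4)·(-4.9 − (-4.9)) = -2.6 + (1.015)·(0) = -2.6000.

-2.6000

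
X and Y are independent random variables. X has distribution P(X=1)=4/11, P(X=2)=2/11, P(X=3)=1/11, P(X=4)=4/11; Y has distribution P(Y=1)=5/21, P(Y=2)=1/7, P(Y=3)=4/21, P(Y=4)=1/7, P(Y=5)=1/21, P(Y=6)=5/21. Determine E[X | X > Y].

P(X > Y) = 2/7.
Summing X·P(x,y) over outcomes with X > Y gives 236/231.
E[X | X > Y] = (236/231) / (2/7) = 118/33.

118/33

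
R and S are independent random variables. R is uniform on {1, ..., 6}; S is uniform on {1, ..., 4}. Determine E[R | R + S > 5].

P(R + S > 5) = 7/12.
Summing R·P(x,y) over outcomes with R + S > 5 gives 8/3.
E[R | R + S > 5] = (8/3) / (7/12) = 32/7.

32/7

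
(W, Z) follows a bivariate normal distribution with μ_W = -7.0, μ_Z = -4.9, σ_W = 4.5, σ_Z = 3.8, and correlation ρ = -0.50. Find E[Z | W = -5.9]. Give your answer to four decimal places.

-5.3644

The regression of Z on W has slope ρ·σ_Z/σ_W and passes through (μ_W, μ_Z).
E[Z | W=-5.9] = -4.9 + (-0.50)·(3.8/4.5)·(-5.9 − (-7.0)) = -4.9 + (-0.42222)·(1.1) = -5.3644.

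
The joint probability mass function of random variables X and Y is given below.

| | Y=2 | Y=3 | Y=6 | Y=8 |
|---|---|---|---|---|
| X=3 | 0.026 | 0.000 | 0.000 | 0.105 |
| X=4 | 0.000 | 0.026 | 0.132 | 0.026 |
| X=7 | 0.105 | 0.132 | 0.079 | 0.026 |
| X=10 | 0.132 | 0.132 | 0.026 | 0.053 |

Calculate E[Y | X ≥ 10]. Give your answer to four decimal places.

3.6152

P(X ≥ 10) = 0.343.
Σ Y·P over the event = 2·(0.132) + 3·(0.132) + 6·(0.026) + 8·(0.053) = 1.240.
E[Y | X ≥ 10] = (1.240) / (0.343) = 3.6152.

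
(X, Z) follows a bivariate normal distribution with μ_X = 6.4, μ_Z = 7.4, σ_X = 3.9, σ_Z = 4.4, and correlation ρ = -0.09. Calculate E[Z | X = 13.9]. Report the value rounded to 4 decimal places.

For a bivariate normal, E[Z | X=x] = μ_Z + ρ·(σ_Z/σ_X)·(x − μ_X).
E[Z | X=13.9] = 7.4 + (-0.09)·(4.4/3.9)·(13.9 − (6.4)) = 7.4 + (-0.10154)·(7.5) = 6.6385.

6.6385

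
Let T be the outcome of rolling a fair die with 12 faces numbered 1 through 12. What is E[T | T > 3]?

Given T > 3, T is equally likely to be any of {4, 5, 6, 7, 8, 9, 10, 11, 12}.
E[T | T > 3] = (4 + 5 + 6 + 7 + 8 + 9 + 10 + 11 + 12) / 9 = 8.

8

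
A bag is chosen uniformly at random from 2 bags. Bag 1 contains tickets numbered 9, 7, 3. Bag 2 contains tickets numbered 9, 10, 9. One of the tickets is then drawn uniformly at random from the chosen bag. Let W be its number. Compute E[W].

E[W | bag 1] = (9+7+3)/3 = 19/3.
E[W | bag 2] = (9+10+9)/3 = 28/3.
By the law of total expectation,
E[W] = (1/2)·(19/3) + (1/2)·(28/3) = 47/6.

47/6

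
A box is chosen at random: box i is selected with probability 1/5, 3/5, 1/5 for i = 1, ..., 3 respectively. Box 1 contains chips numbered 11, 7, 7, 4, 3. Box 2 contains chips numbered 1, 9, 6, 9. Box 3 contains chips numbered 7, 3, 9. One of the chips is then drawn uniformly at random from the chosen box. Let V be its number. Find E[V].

1889/300

E[V | box 1] = (11+7+7+4+3)/5 = 32/5.
E[V | box 2] = (1+9+6+9)/4 = 25/4.
E[V | box 3] = (7+3+9)/3 = 19/3.
By the law of total expectation,
E[V] = (1/5)·(32/5) + (3/5)·(25/4) + (1/5)·(19/3) = 1889/300.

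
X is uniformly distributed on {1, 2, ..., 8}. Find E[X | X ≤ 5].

3

Given X ≤ 5, X is equally likely to be any of {1, 2, 3, 4, 5}.
E[X | X ≤ 5] = (1 + 2 + 3 + 4 + 5) / 5 = 3.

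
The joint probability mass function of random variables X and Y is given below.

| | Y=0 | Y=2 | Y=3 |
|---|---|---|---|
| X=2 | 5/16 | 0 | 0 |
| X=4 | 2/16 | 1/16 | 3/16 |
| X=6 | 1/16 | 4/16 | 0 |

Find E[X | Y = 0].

3

P(Y = 0) = 1/2.
Σ X·P over the event = 2·(5/16) + 4·(2/16) + 6·(1/16) = 3/2.
E[X | Y = 0] = (3/2) / (1/2) = 3.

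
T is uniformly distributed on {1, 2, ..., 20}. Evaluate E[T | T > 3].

P(T > 3) = 17/20.
E[T | T > 3] = (51/5) / (17/20) = 12.

12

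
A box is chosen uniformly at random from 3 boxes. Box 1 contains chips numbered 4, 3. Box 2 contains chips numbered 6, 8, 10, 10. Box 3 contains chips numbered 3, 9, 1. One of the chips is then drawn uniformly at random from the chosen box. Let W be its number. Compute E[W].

E[W | box 1] = (4+3)/2 = 7/2.
E[W | box 2] = (6+8+10+10)/4 = 17/2.
E[W | box 3] = (3+9+1)/3 = 13/3.
E[W] = (1/3)·(7/2) + (1/3)·(17/2) + (1/3)·(13/3) = 49/9.

49/9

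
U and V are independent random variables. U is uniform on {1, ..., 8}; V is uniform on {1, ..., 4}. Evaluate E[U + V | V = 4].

Outcomes with V = 4: (1,4), (2,4), (3,4), (4,4), (5,4), (6,4), (7,4), (8,4), each with probability 1/32.
E[U + V | V = 4] = (5 + 6 + 7 + 8 + 9 + 10 + 11 + 12) / 8 = 17/2.

17/2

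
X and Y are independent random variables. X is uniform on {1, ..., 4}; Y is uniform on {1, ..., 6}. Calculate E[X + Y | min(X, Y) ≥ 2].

7

P(min(X, Y) ≥ 2) = 5/8.
Summing (X+Y)·P(x,y) over outcomes with min(X, Y) ≥ 2 gives 35/8.
E[X + Y | min(X, Y) ≥ 2] = (35/8) / (5/8) = 7.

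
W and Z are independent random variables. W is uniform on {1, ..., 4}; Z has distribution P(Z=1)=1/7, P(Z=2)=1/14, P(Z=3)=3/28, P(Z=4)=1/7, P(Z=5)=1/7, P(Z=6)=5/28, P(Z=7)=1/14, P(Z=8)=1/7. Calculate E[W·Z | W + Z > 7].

934/51

P(W + Z > 7) = 51/112.
Summing WZ·P(x,y) over outcomes with W + Z > 7 gives 467/56.
E[W·Z | W + Z > 7] = (467/56) / (51/112) = 934/51.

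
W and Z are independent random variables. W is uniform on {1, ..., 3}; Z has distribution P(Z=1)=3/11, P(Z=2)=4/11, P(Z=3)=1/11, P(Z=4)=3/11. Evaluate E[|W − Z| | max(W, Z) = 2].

7/11

P(max(W, Z) = 2) = 1/3.
Summing |W−Z|·P(x,y) over outcomes with max(W, Z) = 2 gives 7/33.
E[|W − Z| | max(W, Z) = 2] = (7/33) / (1/3) = 7/11.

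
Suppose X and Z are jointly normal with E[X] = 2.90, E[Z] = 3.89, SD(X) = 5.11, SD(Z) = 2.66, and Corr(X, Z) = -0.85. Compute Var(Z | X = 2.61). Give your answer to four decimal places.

The conditional variance in a bivariate normal is σ_Z²(1 − ρ²), independent of x.
Var(Z | X=2.61) = (2.66)²·(1 − (-0.85)²) = 7.0756·0.2775 = 1.9635.

1.9635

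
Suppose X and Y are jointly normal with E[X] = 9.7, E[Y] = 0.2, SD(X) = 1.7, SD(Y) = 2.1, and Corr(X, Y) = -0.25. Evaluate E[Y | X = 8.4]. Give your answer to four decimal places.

E[Y | X=x] = μ_Y + ρ(σ_Y/σ_X)(x − μ_X) for jointly normal variables.
E[Y | X=8.4] = 0.2 + (-0.25)·(2.1/1.7)·(8.4 − (9.7)) = 0.2 + (-0.30882)·(-1.3) = 0.6015.

0.6015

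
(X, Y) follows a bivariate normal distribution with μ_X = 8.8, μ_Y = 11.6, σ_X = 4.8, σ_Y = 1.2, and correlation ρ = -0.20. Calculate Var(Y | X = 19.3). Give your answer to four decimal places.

Var(Y | X=x) = (1 − ρ²)·σ_Y².
Var(Y | X=19.3) = (1.2)²·(1 − (-0.20)²) = 1.44·0.96 = 1.3824.

1.3824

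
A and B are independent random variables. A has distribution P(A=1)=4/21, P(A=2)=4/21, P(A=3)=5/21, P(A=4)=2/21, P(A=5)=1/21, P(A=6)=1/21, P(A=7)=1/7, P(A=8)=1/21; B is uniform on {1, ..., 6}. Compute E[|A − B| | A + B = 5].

P(A + B = 5) = 5/42.
Summing |A−B|·P(x,y) over outcomes with A + B = 5 gives 3/14.
E[|A − B| | A + B = 5] = (3/14) / (5/42) = 9/5.

9/5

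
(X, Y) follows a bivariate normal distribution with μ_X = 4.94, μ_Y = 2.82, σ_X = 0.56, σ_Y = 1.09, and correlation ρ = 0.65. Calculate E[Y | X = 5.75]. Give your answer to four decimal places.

E[Y | X=x] = μ_Y + ρ(σ_Y/σ_X)(x − μ_X) for jointly normal variables.
E[Y | X=5.75] = 2.82 + (0.65)·(1.09/0.56)·(5.75 − (4.94)) = 2.82 + (1.2652)·(0.81) = 3.8448.

3.8448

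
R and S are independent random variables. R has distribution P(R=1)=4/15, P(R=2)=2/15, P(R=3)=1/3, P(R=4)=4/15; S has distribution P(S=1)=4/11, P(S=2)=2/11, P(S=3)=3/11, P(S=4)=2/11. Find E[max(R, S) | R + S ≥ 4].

P(R + S ≥ 4) = 133/165.
Summing max(R,S)·P(x,y) over outcomes with R + S ≥ 4 gives 461/165.
E[max(R, S) | R + S ≥ 4] = (461/165) / (133/165) = 461/133.

461/133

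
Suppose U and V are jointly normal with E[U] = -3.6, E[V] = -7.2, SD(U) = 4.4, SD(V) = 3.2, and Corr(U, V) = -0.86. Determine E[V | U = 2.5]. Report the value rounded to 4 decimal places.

-11.0153

E[V | U=x] = μ_V + ρ(σ_V/σ_U)(x − μ_U) for jointly normal variables.
E[V | U=2.5] = -7.2 + (-0.86)·(3.2/4.4)·(2.5 − (-3.6)) = -7.2 + (-0.625455)·(6.1) = -11.0153.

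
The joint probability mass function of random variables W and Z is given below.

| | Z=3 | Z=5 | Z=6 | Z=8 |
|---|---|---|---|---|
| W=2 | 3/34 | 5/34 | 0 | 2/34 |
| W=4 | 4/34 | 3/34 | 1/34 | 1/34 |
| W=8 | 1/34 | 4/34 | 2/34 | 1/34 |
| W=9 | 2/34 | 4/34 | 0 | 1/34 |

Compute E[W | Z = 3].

24/5

P(Z = 3) = 5/17.
Σ W·P over the event = 2·(3/34) + 4·(4/34) + 8·(1/34) + 9·(2/34) = 24/17.
E[W | Z = 3] = (24/17) / (5/17) = 24/5.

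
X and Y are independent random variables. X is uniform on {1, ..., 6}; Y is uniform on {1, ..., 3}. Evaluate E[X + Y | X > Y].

P(X > Y) = 2/3.
Summing (X+Y)·P(x,y) over outcomes with X > Y gives 25/6.
E[X + Y | X > Y] = (25/6) / (2/3) = 25/4.

25/4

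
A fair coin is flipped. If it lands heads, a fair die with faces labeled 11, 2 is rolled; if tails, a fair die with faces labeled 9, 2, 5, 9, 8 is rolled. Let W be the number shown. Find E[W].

E[W | heads] = (11+2)/2 = 13/2.
E[W | tails] = (9+2+5+9+8)/5 = 33/5.
By the law of total expectation,
E[W] = (1/2)·(13/2) + (1/2)·(33/5) = 131/20.

131/20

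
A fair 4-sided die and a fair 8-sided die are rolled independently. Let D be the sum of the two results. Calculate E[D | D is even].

7

P(D is even) = 1/2.
Σ over the event: 2·1/32 + 4·3/32 + 6·1/8 + 8·1/8 + 10·3/32 + 12·1/32 = 7/2.
E[D | D is even] = (7/2) / (1/2) = 7.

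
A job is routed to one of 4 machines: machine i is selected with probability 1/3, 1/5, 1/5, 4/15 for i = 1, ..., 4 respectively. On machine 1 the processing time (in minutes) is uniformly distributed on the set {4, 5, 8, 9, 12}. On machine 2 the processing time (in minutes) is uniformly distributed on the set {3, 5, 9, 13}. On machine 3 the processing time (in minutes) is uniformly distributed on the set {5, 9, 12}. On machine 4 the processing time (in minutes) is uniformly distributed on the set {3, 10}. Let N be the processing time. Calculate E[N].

E[N | machine 1] = (4+5+8+9+12)/5 = 38/5.
E[N | machine 2] = (3+5+9+13)/4 = 15/2.
E[N | machine 3] = (5+9+12)/3 = 26/3.
E[N | machine 4] = (3+10)/2 = 13/2.
E[N] = (1/3)·(38/5) + (1/5)·(15/2) + (1/5)·(26/3) + (4/15)·(13/2) = 15/2.

15/2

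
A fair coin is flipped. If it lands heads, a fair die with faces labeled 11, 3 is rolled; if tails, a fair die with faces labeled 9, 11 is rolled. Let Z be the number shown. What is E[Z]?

E[Z | heads] = (11+3)/2 = 7.
E[Z | tails] = (9+11)/2 = 10.
By the law of total expectation,
E[Z] = (1/2)·(7) + (1/2)·(10) = 17/2.

17/2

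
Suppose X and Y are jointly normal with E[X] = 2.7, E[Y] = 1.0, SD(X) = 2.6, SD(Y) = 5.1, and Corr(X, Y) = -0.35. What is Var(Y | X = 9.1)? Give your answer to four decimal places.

Var(Y | X=x) = (1 − ρ²)·σ_Y².
Var(Y | X=9.1) = (5.1)²·(1 − (-0.35)²) = 26.01·0.8775 = 22.8238.

22.8238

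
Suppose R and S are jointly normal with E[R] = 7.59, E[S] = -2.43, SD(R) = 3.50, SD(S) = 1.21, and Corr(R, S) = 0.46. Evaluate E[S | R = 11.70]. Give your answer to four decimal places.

E[S | R=x] = μ_S + ρ(σ_S/σ_R)(x − μ_R) for jointly normal variables.
E[S | R=11.70] = -2.43 + (0.46)·(1.21/3.50)·(11.70 − (7.59)) = -2.43 + (0.15903)·(4.11) = -1.7764.

-1.7764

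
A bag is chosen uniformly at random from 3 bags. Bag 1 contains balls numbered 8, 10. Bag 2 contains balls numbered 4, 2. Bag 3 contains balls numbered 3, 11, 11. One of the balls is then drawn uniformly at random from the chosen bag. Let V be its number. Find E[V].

E[V | bag 1] = (8+10)/2 = 9.
E[V | bag 2] = (4+2)/2 = 3.
E[V | bag 3] = (3+11+11)/3 = 25/3.
By the law of total expectation,
E[V] = (1/3)·(9) + (1/3)·(3) + (1/3)·(25/3) = 61/9.

61/9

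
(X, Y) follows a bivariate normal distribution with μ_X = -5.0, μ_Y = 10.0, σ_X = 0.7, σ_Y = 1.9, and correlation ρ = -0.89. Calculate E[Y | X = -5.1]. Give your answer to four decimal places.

10.2416

E[Y | X=x] = μ_Y + ρ(σ_Y/σ_X)(x − μ_X) for jointly normal variables.
E[Y | X=-5.1] = 10.0 + (-0.89)·(1.9/0.7)·(-5.1 − (-5.0)) = 10.0 + (-2.4157)·(-0.1) = 10.2416.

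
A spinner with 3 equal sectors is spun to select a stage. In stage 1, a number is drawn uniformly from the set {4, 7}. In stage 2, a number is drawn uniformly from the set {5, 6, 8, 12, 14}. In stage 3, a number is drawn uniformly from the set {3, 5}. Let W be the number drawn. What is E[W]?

E[W | stage 1] = (4+7)/2 = 11/2.
E[W | stage 2] = (5+6+8+12+14)/5 = 9.
E[W | stage 3] = (3+5)/2 = 4.
By the law of total expectation,
E[W] = (1/3)·(11/2) + (1/3)·(9) + (1/3)·(4) = 37/6.

37/6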